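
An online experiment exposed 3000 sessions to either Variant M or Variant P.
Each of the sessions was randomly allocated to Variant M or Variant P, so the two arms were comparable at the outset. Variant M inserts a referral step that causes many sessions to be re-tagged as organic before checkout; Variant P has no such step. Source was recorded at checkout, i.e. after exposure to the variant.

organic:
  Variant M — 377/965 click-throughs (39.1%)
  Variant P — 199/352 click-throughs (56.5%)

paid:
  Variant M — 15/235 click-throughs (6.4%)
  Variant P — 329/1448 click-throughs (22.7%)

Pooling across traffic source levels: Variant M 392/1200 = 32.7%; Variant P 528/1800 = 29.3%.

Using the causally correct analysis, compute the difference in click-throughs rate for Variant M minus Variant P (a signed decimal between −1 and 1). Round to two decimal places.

+0.03

Because the variant influences traffic source, traffic source is a post-treatment mediator, not a confounder. Stratifying on it would bias the estimate; the causal effect is the crude pooled difference.
The causal difference is the pooled difference: 0.327 − 0.293 = +0.033.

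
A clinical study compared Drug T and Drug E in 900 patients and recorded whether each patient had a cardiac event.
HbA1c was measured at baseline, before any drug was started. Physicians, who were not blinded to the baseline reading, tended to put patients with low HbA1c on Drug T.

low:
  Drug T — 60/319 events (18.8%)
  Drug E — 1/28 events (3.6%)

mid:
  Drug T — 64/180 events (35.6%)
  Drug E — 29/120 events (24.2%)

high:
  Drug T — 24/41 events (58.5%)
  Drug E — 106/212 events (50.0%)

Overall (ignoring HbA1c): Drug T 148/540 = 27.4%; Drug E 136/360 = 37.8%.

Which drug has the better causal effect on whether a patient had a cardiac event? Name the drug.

Drug E

HbA1c is set before the drug has any effect — it is not caused by the drug — and it independently drives the outcome. That makes it a confounder, so the causal comparison is within HbA1c levels.
Within each level — low: 18.8% vs 3.6%; mid: 35.6% vs 24.2%; high: 58.5% vs 50.0% — Drug E is lower every time.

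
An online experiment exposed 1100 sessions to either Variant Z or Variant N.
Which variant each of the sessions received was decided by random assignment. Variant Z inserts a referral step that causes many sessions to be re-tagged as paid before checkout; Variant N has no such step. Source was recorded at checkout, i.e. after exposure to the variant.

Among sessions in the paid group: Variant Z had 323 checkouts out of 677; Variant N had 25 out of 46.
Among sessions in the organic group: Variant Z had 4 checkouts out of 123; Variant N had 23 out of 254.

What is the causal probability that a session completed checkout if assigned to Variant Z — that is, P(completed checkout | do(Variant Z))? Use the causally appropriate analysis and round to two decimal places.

0.41

Traffic source lies on the pathway variant → traffic source → outcome, so adjusting for it blocks the indirect effect. For the total causal effect of variant, use the unadjusted pooled rates.
So P(outcome | do(Variant Z)) is just the pooled rate for Variant Z: 327/800 = 0.409.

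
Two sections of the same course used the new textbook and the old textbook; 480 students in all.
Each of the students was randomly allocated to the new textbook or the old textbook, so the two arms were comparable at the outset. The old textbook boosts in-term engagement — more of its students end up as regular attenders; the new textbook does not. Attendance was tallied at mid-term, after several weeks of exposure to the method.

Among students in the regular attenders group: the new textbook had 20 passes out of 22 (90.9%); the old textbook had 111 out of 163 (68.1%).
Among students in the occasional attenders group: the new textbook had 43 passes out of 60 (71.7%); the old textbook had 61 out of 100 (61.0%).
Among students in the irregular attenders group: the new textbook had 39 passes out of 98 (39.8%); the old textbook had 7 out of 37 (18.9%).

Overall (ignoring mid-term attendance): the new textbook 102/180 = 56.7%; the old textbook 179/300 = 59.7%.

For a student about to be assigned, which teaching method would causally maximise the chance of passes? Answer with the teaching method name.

the old textbook

Within every mid-term attendance level the new textbook has the higher rate, yet pooled the old textbook does — Simpson's reversal.
Mid-term attendance is recorded after the teaching method and is itself shifted by it — it sits on the causal path from teaching method to outcome. Conditioning on a mediator would strip out part of the effect we want; the pooled comparison gives the total causal effect.
Pooled: the new textbook 56.7% vs the old textbook 59.7%; the old textbook is higher overall.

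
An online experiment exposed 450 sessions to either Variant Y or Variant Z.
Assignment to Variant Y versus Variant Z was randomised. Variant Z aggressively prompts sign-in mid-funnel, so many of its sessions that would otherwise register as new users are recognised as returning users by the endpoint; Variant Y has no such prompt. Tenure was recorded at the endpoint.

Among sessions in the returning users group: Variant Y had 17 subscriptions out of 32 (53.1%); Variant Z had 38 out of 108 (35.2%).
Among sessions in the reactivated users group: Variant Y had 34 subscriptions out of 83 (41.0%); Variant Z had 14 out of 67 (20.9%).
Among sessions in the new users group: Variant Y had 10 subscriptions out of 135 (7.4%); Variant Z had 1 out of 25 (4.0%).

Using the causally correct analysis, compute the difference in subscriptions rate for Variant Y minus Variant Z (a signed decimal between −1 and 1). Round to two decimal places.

User tenure is recorded after the variant and is itself shifted by it — it sits on the causal path from variant to outcome. Conditioning on a mediator would strip out part of the effect we want; the pooled comparison gives the total causal effect.
The causal difference is the pooled difference: 0.244 − 0.265 = -0.021.

-0.02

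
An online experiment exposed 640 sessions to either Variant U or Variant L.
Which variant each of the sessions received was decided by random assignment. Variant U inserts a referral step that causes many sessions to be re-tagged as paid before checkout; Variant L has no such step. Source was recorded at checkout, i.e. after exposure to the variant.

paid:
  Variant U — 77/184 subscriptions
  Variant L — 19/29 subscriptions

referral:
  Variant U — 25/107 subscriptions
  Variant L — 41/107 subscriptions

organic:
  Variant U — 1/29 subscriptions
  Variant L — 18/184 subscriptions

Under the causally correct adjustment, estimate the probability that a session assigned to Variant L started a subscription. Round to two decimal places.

Traffic source lies on the pathway variant → traffic source → outcome, so adjusting for it blocks the indirect effect. For the total causal effect of variant, use the unadjusted pooled rates.
So P(outcome | do(Variant L)) is just the pooled rate for Variant L: 78/320 = 0.244.

0.24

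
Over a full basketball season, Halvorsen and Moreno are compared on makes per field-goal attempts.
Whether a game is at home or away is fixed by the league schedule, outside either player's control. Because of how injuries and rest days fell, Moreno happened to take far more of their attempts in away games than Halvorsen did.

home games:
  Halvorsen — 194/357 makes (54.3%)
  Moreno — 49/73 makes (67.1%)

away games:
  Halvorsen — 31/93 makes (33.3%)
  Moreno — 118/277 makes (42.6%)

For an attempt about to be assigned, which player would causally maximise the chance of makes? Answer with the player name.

Moreno

Game venue is set before the player has any effect — it is not caused by the player — and it independently drives the outcome. That makes it a confounder, so the causal comparison is within game venue levels.
Within each level — home games: 54.3% vs 67.1%; away games: 33.3% vs 42.6% — Moreno is higher every time.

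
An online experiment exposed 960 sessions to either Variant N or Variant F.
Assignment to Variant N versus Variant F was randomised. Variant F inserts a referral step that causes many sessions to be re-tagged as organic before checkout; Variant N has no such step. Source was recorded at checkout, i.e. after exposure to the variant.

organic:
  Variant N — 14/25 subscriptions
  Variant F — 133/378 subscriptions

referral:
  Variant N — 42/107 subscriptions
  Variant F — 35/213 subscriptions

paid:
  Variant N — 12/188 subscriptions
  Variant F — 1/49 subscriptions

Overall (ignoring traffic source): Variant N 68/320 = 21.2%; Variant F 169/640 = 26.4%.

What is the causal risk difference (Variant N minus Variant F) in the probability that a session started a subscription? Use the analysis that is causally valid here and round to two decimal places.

Traffic source is downstream of the variant. One should not condition on a consequence of treatment, so the overall rates are the right comparison.
The causal difference is the pooled difference: 0.212 − 0.264 = -0.052.

-0.05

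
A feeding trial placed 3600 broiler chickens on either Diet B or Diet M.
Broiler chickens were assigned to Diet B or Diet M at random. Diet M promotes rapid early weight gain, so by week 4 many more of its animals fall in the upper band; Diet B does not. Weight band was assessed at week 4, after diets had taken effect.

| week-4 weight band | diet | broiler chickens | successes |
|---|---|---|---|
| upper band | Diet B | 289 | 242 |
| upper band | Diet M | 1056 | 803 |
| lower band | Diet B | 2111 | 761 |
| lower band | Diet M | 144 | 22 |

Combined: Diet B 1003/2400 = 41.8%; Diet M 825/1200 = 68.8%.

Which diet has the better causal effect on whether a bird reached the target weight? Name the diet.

The week-4 weight band-specific comparison favours Diet B throughout, but the pooled figures favour Diet M. The question is whether to condition on week-4 weight band.
Because the diet influences week-4 weight band, week-4 weight band is a post-treatment mediator, not a confounder. Stratifying on it would bias the estimate; the causal effect is the crude pooled difference.
Pooled: Diet B 41.8% vs Diet M 68.8%; Diet M is higher overall.

Diet M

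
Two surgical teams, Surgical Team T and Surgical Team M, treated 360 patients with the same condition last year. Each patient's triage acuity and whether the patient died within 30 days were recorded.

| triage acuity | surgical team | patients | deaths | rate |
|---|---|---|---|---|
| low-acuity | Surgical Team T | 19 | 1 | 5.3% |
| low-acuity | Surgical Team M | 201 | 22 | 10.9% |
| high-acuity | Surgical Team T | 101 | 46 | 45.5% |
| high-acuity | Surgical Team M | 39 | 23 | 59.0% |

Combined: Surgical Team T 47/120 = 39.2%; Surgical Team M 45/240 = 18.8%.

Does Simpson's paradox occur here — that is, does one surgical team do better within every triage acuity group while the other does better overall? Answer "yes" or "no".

yes

Within each triage acuity level (low-acuity 5.3% vs 10.9%; high-acuity 45.5% vs 59.0%), Surgical Team T has the lower rate every time. Pooled: 39.2% vs 18.8% — Surgical Team M has the lower rate overall. The two comparisons disagree.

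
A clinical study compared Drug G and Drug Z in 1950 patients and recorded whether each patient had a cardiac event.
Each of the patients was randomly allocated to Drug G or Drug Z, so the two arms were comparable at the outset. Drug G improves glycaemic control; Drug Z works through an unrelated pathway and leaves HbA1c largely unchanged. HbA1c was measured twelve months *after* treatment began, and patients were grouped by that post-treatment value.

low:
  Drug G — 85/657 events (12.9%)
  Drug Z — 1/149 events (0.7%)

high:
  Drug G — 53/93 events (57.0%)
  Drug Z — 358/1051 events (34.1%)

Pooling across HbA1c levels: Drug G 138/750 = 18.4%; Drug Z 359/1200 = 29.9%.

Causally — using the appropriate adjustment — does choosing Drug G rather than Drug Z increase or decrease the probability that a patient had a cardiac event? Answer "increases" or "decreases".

decreases

The HbA1c-specific comparison favours Drug Z throughout, but the pooled figures favour Drug G. The question is whether to condition on HbA1c.
Because the drug influences HbA1c, HbA1c is a post-treatment mediator, not a confounder. Stratifying on it would bias the estimate; the causal effect is the crude pooled difference.
Pooled: Drug G 18.4% vs Drug Z 29.9%; Drug G is lower overall.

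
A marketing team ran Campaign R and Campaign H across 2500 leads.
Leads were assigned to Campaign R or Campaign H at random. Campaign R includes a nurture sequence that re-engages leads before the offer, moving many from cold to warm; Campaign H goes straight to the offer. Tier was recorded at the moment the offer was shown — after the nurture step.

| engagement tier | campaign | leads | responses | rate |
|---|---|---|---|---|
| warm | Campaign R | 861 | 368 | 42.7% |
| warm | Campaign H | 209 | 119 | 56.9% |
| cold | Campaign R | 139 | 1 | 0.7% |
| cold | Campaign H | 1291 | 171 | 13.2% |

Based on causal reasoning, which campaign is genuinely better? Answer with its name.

Because the campaign influences engagement tier, engagement tier is a post-treatment mediator, not a confounder. Stratifying on it would bias the estimate; the causal effect is the crude pooled difference.
Pooled: Campaign R 36.9% vs Campaign H 19.3%; Campaign R is higher overall.

Campaign R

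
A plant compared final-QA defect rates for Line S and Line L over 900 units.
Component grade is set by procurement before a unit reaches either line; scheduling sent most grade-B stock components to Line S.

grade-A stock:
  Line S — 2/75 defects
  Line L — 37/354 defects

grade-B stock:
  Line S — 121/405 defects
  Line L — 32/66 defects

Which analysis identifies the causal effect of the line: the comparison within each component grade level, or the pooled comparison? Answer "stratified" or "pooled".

stratified

Nothing the line does changes component grade; the imbalance is an allocation artefact. With component grade also predicting the outcome, the pooled figure is confounded, and the within-stratum comparison is the causal one.
Within each level — grade-A stock: 2.7% vs 10.5%; grade-B stock: 29.9% vs 48.5% — Line S is lower every time.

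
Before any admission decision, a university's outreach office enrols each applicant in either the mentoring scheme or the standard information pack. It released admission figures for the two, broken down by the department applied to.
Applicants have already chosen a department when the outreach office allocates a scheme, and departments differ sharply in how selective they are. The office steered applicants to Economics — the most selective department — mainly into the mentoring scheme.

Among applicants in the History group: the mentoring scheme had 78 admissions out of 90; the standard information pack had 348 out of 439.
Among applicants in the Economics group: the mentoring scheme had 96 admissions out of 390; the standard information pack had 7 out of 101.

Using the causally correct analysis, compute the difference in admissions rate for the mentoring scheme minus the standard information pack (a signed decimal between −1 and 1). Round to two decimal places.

the mentoring scheme is higher inside every department stratum but the standard information pack is higher in aggregate. Whether to stratify depends on how department relates to the outreach scheme.
Nothing the outreach scheme does changes department; the imbalance is an allocation artefact. With department also predicting the outcome, the pooled figure is confounded, and the within-stratum comparison is the causal one.
Adjusting over the population distribution of department: 0.519·(0.867−0.793) + 0.481·(0.246−0.069) = +0.123.

+0.12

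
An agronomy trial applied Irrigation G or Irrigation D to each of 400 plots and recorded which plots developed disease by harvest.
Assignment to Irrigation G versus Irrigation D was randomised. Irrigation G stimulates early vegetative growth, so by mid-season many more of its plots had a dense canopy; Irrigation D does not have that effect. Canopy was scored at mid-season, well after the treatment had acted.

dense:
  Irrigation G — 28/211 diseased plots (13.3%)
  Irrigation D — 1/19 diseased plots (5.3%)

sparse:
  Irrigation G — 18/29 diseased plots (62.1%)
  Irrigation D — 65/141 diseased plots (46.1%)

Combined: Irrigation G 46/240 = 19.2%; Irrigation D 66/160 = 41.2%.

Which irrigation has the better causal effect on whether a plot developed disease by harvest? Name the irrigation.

Irrigation G

The distribution of mid-season canopy is itself part of what the irrigation does — it is an intermediate outcome. Holding it fixed would remove that part of the effect; the total effect is the pooled difference.
Pooled: Irrigation G 19.2% vs Irrigation D 41.2%; Irrigation G is lower overall.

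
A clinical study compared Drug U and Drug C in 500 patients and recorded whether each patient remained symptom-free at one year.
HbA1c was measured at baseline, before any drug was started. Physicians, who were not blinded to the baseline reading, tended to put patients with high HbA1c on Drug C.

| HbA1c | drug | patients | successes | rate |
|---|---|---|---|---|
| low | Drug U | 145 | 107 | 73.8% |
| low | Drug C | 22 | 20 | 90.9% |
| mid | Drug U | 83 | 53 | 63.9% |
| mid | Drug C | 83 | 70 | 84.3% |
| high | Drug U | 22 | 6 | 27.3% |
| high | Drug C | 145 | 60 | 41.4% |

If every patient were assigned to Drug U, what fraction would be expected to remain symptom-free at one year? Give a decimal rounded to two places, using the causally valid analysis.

The stratified and pooled comparisons disagree (Drug C wins within each HbA1c; Drug U wins overall), so the answer turns on the causal role of HbA1c.
HbA1c differs across drugs for reasons unrelated to any effect of the drug itself, and it separately predicts the outcome — a classic confounder. We must compare within HbA1c levels.
Standardising Drug U to the population HbA1c mix: 0.334·107/145 + 0.332·53/83 + 0.334·6/22 = 0.550.

0.55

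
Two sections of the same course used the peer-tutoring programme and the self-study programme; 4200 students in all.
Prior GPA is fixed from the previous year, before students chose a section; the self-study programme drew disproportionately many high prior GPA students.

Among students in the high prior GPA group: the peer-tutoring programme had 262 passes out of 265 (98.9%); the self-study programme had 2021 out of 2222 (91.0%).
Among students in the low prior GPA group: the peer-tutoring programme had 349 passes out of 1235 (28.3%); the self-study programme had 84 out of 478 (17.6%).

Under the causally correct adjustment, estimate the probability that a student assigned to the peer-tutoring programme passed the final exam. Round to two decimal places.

0.70

The stratified and pooled comparisons disagree (the peer-tutoring programme wins within each prior GPA band; the self-study programme wins overall), so the answer turns on the causal role of prior GPA band.
The imbalance in prior GPA band arose from how students were allocated, not from anything the teaching method did; and prior GPA band independently affects the outcome. The pooled gap is confounded — condition on prior GPA band.
Standardising the peer-tutoring programme to the population prior GPA band mix: 0.592·262/265 + 0.408·349/1235 = 0.701.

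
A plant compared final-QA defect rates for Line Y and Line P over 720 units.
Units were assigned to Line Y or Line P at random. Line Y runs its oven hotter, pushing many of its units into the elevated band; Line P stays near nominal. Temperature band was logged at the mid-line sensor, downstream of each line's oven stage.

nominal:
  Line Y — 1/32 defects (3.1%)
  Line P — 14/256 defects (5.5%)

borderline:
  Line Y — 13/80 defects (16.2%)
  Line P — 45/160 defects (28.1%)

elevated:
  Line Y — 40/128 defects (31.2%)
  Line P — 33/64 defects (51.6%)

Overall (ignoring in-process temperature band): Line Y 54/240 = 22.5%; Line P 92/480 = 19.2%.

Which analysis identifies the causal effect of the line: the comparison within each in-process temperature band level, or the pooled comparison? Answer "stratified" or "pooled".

Within every in-process temperature band level Line Y has the lower rate, yet pooled Line P does — Simpson's reversal.
In-process temperature band is downstream of the line. One should not condition on a consequence of treatment, so the overall rates are the right comparison.
Pooled: Line Y 22.5% vs Line P 19.2%; Line P is lower overall.

pooled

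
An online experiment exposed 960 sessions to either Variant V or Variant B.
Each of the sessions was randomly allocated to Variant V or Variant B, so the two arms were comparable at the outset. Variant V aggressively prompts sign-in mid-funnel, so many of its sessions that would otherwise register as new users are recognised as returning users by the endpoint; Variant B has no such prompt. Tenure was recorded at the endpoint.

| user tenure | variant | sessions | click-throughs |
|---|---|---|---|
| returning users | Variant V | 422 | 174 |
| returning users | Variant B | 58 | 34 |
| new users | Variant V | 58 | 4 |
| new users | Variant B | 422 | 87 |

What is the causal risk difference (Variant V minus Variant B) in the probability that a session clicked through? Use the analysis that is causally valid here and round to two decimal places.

The distribution of user tenure is itself part of what the variant does — it is an intermediate outcome. Holding it fixed would remove that part of the effect; the total effect is the pooled difference.
The causal difference is the pooled difference: 0.371 − 0.252 = +0.119.

+0.12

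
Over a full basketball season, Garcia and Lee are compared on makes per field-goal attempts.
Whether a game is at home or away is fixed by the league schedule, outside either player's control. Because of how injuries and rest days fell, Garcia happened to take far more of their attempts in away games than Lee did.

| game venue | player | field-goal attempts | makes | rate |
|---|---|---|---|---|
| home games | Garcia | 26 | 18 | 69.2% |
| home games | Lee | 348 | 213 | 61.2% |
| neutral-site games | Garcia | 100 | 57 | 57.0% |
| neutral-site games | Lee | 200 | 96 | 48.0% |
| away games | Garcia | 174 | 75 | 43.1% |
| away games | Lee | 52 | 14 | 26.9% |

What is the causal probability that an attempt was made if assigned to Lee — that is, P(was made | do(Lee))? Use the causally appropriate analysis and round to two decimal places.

0.48

Within every game venue level Garcia has the higher rate, yet pooled Lee does — Simpson's reversal.
Game venue is set before the player has any effect — it is not caused by the player — and it independently drives the outcome. That makes it a confounder, so the causal comparison is within game venue levels.
Standardising Lee to the population game venue mix: 0.416·213/348 + 0.333·96/200 + 0.251·14/52 = 0.482.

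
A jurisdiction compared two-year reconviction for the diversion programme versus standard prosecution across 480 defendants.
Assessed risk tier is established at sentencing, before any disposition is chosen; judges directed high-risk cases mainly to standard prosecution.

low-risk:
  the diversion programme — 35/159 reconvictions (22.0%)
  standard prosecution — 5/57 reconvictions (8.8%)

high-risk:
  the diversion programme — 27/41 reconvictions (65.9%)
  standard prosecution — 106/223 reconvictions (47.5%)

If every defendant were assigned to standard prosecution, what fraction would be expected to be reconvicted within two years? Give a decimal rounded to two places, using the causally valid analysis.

0.30

Assessed risk tier is set before the disposition has any effect — it is not caused by the disposition — and it independently drives the outcome. That makes it a confounder, so the causal comparison is within assessed risk tier levels.
Standardising standard prosecution to the population assessed risk tier mix: 0.450·5/57 + 0.550·106/223 = 0.301.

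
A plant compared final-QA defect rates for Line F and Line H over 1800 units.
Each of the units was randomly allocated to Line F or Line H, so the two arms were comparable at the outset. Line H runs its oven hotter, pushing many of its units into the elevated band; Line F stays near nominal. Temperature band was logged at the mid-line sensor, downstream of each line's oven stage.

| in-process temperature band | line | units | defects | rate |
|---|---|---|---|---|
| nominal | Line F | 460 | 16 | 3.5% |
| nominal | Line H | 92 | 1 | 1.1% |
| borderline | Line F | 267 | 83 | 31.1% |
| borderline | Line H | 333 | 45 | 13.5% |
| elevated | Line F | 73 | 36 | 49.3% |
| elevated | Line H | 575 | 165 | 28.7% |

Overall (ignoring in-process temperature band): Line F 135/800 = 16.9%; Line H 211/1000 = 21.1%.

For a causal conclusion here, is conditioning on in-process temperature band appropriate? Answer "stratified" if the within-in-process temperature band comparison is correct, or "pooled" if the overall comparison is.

The in-process temperature band-specific comparison favours Line H throughout, but the pooled figures favour Line F. The question is whether to condition on in-process temperature band.
The distribution of in-process temperature band is itself part of what the line does — it is an intermediate outcome. Holding it fixed would remove that part of the effect; the total effect is the pooled difference.
Pooled: Line F 16.9% vs Line H 21.1%; Line F is lower overall.

pooled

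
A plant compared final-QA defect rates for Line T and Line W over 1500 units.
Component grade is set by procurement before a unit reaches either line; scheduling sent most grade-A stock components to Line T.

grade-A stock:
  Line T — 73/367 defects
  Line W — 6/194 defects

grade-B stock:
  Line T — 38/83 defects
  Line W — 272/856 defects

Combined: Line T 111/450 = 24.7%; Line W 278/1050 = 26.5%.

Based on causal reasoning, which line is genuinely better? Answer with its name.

Line W

Within every component grade level Line W has the lower rate, yet pooled Line T does — Simpson's reversal.
Component grade satisfies the back-door criterion: it is not a descendant of the line, and it blocks the spurious path from line to outcome. Adjusting for it (i.e., using the within-component grade rates) gives the causal effect.
Within each level — grade-A stock: 19.9% vs 3.1%; grade-B stock: 45.8% vs 31.8% — Line W is lower every time.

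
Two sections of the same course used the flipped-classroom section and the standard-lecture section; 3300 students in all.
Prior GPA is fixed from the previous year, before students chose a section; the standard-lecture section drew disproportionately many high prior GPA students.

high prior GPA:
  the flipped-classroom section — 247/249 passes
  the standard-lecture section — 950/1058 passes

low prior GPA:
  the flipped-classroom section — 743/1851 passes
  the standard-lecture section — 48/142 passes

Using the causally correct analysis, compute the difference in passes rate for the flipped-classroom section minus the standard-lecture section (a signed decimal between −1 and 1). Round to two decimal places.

+0.08

Here prior GPA band is a common cause — it drives both which teaching method a case falls under and the outcome. The crude comparison mixes populations; the stratum-specific rates are the causally relevant ones.
Adjusting over the population distribution of prior GPA band: 0.396·(0.992−0.898) + 0.604·(0.401−0.338) = +0.076.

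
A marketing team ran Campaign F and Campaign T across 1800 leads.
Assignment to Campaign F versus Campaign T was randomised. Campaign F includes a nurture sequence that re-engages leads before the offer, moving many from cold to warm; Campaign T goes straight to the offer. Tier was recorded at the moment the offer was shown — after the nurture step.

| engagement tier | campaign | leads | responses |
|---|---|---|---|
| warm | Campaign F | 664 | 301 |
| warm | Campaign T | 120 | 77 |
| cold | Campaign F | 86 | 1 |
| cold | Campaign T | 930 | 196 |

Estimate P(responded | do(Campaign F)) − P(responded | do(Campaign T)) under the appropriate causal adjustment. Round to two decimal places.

Engagement tier is recorded after the campaign and is itself shifted by it — it sits on the causal path from campaign to outcome. Conditioning on a mediator would strip out part of the effect we want; the pooled comparison gives the total causal effect.
The causal difference is the pooled difference: 0.403 − 0.260 = +0.143.

+0.14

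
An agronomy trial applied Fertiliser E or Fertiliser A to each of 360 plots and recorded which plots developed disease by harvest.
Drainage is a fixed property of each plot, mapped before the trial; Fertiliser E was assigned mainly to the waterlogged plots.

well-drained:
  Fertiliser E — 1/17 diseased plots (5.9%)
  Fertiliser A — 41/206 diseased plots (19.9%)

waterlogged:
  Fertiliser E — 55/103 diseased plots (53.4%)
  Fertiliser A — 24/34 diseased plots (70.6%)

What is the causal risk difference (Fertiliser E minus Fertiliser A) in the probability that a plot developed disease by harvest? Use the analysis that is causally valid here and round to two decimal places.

-0.15

Field drainage differs across fertilisers for reasons unrelated to any effect of the fertiliser itself, and it separately predicts the outcome — a classic confounder. We must compare within field drainage levels.
Adjusting over the population distribution of field drainage: 0.619·(0.059−0.199) + 0.381·(0.534−0.706) = -0.152.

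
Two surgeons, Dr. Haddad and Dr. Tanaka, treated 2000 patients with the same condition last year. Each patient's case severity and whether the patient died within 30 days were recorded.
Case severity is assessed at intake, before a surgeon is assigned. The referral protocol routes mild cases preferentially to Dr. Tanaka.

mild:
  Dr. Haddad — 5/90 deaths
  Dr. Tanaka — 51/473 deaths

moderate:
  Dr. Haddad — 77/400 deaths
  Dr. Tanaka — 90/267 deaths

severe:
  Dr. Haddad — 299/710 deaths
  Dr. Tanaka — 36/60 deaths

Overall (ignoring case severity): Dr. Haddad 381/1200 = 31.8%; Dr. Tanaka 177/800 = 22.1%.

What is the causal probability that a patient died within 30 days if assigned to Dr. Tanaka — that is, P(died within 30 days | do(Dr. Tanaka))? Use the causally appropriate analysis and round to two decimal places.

Dr. Haddad is lower inside every case severity stratum but Dr. Tanaka is lower in aggregate. Whether to stratify depends on how case severity relates to the surgeon.
Case severity satisfies the back-door criterion: it is not a descendant of the surgeon, and it blocks the spurious path from surgeon to outcome. Adjusting for it (i.e., using the within-case severity rates) gives the causal effect.
Standardising Dr. Tanaka to the population case severity mix: 0.281·51/473 + 0.334·90/267 + 0.385·36/60 = 0.374.

0.37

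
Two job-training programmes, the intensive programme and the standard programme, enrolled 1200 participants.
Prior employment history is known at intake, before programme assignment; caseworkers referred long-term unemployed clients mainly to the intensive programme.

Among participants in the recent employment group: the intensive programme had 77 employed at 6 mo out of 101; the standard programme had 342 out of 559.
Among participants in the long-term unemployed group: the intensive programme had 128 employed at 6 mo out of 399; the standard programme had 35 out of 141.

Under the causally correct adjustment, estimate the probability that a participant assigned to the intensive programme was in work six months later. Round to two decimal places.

Here prior employment history is a common cause — it drives both which programme a case falls under and the outcome. The crude comparison mixes populations; the stratum-specific rates are the causally relevant ones.
Standardising the intensive programme to the population prior employment history mix: 0.550·77/101 + 0.450·128/399 = 0.564.

0.56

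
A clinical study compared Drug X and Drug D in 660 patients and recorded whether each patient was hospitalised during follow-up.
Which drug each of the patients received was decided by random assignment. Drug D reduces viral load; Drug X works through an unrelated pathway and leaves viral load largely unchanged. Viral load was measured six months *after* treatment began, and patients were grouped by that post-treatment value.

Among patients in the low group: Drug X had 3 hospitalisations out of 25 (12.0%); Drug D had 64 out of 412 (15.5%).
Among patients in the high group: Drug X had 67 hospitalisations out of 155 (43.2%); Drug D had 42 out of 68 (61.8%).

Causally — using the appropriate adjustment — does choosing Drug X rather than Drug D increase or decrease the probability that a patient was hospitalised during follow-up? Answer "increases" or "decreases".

increases

Viral load is downstream of the drug. One should not condition on a consequence of treatment, so the overall rates are the right comparison.
Pooled: Drug X 38.9% vs Drug D 22.1%; Drug D is lower overall.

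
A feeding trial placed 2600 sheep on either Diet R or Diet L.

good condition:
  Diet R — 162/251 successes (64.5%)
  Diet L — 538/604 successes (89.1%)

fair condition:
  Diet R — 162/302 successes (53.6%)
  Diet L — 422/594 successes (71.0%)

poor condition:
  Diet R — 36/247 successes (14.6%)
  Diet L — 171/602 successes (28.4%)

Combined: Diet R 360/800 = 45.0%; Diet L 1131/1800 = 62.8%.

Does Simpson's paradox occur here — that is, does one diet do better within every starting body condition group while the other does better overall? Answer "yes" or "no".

Within each starting body condition level (good condition 64.5% vs 89.1%; fair condition 53.6% vs 71.0%; poor condition 14.6% vs 28.4%), Diet L has the higher rate every time. Pooled: 45.0% vs 62.8% — Diet L has the higher rate overall. They agree.

no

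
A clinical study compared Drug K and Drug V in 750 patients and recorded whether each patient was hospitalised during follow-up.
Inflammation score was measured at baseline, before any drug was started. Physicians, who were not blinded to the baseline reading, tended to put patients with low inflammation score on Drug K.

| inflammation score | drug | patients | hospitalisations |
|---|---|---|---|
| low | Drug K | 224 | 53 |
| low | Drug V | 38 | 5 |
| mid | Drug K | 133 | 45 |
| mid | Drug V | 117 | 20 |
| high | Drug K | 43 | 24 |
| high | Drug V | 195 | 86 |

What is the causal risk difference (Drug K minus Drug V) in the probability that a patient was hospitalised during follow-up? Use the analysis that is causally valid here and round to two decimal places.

Here inflammation score is a common cause — it drives both which drug a case falls under and the outcome. The crude comparison mixes populations; the stratum-specific rates are the causally relevant ones.
Adjusting over the population distribution of inflammation score: 0.349·(0.237−0.132) + 0.333·(0.338−0.171) + 0.317·(0.558−0.441) = +0.130.

+0.13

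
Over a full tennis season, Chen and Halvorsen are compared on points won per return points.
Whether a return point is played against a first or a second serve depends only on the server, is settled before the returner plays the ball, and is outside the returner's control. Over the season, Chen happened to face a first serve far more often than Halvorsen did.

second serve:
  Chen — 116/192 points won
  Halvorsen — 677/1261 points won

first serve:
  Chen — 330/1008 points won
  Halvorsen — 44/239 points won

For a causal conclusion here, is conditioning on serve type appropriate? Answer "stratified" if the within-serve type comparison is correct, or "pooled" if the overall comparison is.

Chen is higher inside every serve type stratum but Halvorsen is higher in aggregate. Whether to stratify depends on how serve type relates to the player.
Serve type differs across players for reasons unrelated to any effect of the player itself, and it separately predicts the outcome — a classic confounder. We must compare within serve type levels.
Within each level — second serve: 60.4% vs 53.7%; first serve: 32.7% vs 18.4% — Chen is higher every time.

stratified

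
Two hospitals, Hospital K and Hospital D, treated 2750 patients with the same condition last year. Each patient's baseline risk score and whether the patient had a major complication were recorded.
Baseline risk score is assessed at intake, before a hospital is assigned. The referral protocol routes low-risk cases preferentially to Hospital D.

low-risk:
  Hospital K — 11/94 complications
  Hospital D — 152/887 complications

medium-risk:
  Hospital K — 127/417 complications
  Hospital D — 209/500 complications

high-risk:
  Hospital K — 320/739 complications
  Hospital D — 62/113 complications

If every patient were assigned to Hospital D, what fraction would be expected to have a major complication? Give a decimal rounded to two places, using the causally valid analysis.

0.37

Baseline risk score satisfies the back-door criterion: it is not a descendant of the hospital, and it blocks the spurious path from hospital to outcome. Adjusting for it (i.e., using the within-baseline risk score rates) gives the causal effect.
Standardising Hospital D to the population baseline risk score mix: 0.357·152/887 + 0.333·209/500 + 0.310·62/113 = 0.371.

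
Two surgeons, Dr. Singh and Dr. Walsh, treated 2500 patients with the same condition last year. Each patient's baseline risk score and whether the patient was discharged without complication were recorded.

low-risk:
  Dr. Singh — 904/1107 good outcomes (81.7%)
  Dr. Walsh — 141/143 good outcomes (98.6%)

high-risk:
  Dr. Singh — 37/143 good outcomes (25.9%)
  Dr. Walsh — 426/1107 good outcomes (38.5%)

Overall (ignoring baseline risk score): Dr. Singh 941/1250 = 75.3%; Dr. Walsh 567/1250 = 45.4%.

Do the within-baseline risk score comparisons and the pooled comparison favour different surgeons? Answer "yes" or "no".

yes

Within each baseline risk score level (low-risk 81.7% vs 98.6%; high-risk 25.9% vs 38.5%), Dr. Walsh has the higher rate every time. Pooled: 75.3% vs 45.4% — Dr. Singh has the higher rate overall. The two comparisons disagree.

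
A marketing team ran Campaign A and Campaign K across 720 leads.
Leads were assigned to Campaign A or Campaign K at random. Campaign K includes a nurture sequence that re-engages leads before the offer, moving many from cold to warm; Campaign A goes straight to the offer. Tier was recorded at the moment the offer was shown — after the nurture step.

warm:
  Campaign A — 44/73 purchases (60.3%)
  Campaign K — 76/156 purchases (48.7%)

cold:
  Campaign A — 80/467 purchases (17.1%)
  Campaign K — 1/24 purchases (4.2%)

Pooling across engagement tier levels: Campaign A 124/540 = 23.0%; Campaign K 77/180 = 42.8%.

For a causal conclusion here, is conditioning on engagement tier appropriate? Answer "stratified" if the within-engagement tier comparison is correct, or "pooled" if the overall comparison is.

pooled

Stratifying would compare campaigns among leads the campaigns themselves sorted into engagement tier groups — a form of selection on an intermediate. The unconditioned pooled rates give the total causal effect.
Pooled: Campaign A 23.0% vs Campaign K 42.8%; Campaign K is higher overall.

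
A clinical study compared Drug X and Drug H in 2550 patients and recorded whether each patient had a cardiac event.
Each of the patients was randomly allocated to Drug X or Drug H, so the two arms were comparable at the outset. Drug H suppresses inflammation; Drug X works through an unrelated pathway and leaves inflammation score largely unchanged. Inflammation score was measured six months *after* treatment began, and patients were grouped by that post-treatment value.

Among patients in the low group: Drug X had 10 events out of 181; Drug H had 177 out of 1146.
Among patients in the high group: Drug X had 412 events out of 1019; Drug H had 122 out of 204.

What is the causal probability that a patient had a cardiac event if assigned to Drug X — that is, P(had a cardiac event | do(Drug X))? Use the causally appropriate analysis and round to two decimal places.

0.35

Stratifying would compare drugs among patients the drugs themselves sorted into inflammation score groups — a form of selection on an intermediate. The unconditioned pooled rates give the total causal effect.
So P(outcome | do(Drug X)) is just the pooled rate for Drug X: 422/1200 = 0.352.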